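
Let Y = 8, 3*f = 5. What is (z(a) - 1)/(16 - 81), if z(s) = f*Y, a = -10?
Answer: -37/195 ≈ -0.18974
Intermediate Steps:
f = 5/3 (f = (⅓)*5 = 5/3 ≈ 1.6667)
z(s) = 40/3 (z(s) = (5/3)*8 = 40/3)
(z(a) - 1)/(16 - 81) = (40/3 - 1)/(16 - 81) = (37/3)/(-65) = -1/65*37/3 = -37/195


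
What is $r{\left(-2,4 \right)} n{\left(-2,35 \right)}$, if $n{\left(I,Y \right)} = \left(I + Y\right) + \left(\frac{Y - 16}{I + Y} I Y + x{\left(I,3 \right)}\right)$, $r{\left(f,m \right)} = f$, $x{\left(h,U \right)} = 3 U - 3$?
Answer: $\frac{86}{33} \approx 2.6061$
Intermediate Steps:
$x{\left(h,U \right)} = -3 + 3 U$
$n{\left(I,Y \right)} = 6 + I + Y + \frac{I Y \left(-16 + Y\right)}{I + Y}$ ($n{\left(I,Y \right)} = \left(I + Y\right) + \left(\frac{Y - 16}{I + Y} I Y + \left(-3 + 3 \cdot 3\right)\right) = \left(I + Y\right) + \left(\frac{-16 + Y}{I + Y} I Y + \left(-3 + 9\right)\right) = \left(I + Y\right) + \left(\frac{-16 + Y}{I + Y} I Y + 6\right) = \left(I + Y\right) + \left(\frac{I \left(-16 + Y\right)}{I + Y} Y + 6\right) = \left(I + Y\right) + \left(\frac{I Y \left(-16 + Y\right)}{I + Y} + 6\right) = \left(I + Y\right) + \left(6 + \frac{I Y \left(-16 + Y\right)}{I + Y}\right) = 6 + I + Y + \frac{I Y \left(-16 + Y\right)}{I + Y}$)
$r{\left(-2,4 \right)} n{\left(-2,35 \right)} = - 2 \frac{\left(-2\right)^{2} + 35^{2} + 6 \left(-2\right) + 6 \cdot 35 - 2 \cdot 35^{2} - \left(-28\right) 35}{-2 + 35} = - 2 \frac{4 + 1225 - 12 + 210 - 2450 + 980}{33} = - 2 \cdot \frac{1}{33} \left(-43\right) = \left(-2\right) \left(- \frac{43}{33}\right) = \frac{86}{33}$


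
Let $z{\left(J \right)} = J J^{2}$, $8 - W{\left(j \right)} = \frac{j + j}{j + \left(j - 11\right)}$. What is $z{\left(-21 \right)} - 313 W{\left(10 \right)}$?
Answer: $- \frac{99625}{9} \approx -11069.0$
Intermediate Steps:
$W{\left(j \right)} = 8 - \frac{2 j}{-11 + 2 j}$ ($W{\left(j \right)} = 8 - \frac{j + j}{j + \left(j - 11\right)} = 8 - \frac{2 j}{j + \left(-11 + j\right)} = 8 - \frac{2 j}{-11 + 2 j}$)
$z{\left(J \right)} = J^{3}$
$z{\left(-21 \right)} - 313 W{\left(10 \right)} = \left(-21\right)^{3} - 313 \frac{2 \left(-44 + 7 \cdot 10\right)}{-11 + 2 \cdot 10} = -9261 - 313 \frac{2 \left(-44 + 70\right)}{-11 + 20} = -9261 - 313 \cdot 2 \cdot \frac{1}{9} \cdot 26 = -9261 - \frac{16276}{9} = - \frac{99625}{9}$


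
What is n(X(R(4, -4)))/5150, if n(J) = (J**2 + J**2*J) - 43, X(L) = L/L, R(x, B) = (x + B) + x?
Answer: -41/5150 ≈ -0.0079612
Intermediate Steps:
R(x, B) = B + 2*x (R(x, B) = (B + x) + x = B + 2*x)
X(L) = 1
n(J) = -43 + J**2 + J**3 (n(J) = (J**2 + J**3) - 43 = -43 + J**2 + J**3)
n(X(R(4, -4)))/5150 = (-43 + 1**2 + 1**3)/5150 = (-43 + 1 + 1)*(1/5150) = -41*1/5150 = -41/5150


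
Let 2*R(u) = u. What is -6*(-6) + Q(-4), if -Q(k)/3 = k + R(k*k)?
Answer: 24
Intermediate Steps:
R(u) = u/2
Q(k) = -3*k - 3*k²/2 (Q(k) = -3*(k + (k*k)/2) = -3*(k + k²/2) = -3*k - 3*k²/2)
-6*(-6) + Q(-4) = -6*(-6) + (3/2)*(-4)*(-2 - 1*(-4)) = 36 + (3/2)*(-4)*(-2 + 4) = 36 + (3/2)*(-4)*2 = 36 - 12 = 24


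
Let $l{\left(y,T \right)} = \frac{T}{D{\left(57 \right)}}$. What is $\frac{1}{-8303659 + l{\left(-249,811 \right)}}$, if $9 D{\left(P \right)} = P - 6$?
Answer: $- \frac{17}{141159770} \approx -1.2043 \cdot 10^{-7}$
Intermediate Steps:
$D{\left(P \right)} = - \frac{2}{3} + \frac{P}{9}$ ($D{\left(P \right)} = \frac{P - 6}{9} = \frac{-6 + P}{9} = - \frac{2}{3} + \frac{P}{9}$)
$l{\left(y,T \right)} = \frac{3 T}{17}$ ($l{\left(y,T \right)} = \frac{T}{- \frac{2}{3} + \frac{1}{9} \cdot 57} = \frac{T}{- \frac{2}{3} + \frac{19}{3}} = \frac{T}{\frac{17}{3}} = T \frac{3}{17} = \frac{3 T}{17}$)
$\frac{1}{-8303659 + l{\left(-249,811 \right)}} = \frac{1}{-8303659 + \frac{3}{17} \cdot 811} = \frac{1}{-8303659 + \frac{2433}{17}} = \frac{1}{- \frac{141159770}{17}} = - \frac{17}{141159770}$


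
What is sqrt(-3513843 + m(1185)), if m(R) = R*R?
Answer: 3*I*sqrt(234402) ≈ 1452.5*I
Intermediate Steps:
m(R) = R**2
sqrt(-3513843 + m(1185)) = sqrt(-3513843 + 1185**2) = sqrt(-3513843 + 1404225) = sqrt(-2109618) = 3*I*sqrt(234402)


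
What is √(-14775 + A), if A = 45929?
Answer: √31154 ≈ 176.50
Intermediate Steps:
√(-14775 + A) = √(-14775 + 45929) = √31154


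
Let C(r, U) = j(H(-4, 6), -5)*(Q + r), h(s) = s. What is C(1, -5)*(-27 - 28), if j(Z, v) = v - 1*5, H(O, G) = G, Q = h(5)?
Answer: 3300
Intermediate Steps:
Q = 5
j(Z, v) = -5 + v (j(Z, v) = v - 5 = -5 + v)
C(r, U) = -50 - 10*r (C(r, U) = (-5 - 5)*(5 + r) = -10*(5 + r) = -50 - 10*r)
C(1, -5)*(-27 - 28) = (-50 - 10*1)*(-27 - 28) = (-50 - 10)*(-55) = -60*(-55) = 3300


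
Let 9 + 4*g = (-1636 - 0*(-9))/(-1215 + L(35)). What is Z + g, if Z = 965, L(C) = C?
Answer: 568227/590 ≈ 963.10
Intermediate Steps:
g = -1123/590 (g = -9/4 + ((-1636 - 0*(-9))/(-1215 + 35))/4 = -9/4 + ((-1636 - 13*0*(-9))/(-1180))/4 = -9/4 + ((-1636 + 0*(-9))*(-1/1180))/4 = -9/4 + ((-1636 + 0)*(-1/1180))/4 = -9/4 + (-1636*(-1/1180))/4 = -9/4 + (¼)*(409/295) = -9/4 + 409/1180 = -1123/590 ≈ -1.9034)
Z + g = 965 - 1123/590 = 568227/590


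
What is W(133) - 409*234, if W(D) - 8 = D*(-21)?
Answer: -98491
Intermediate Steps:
W(D) = 8 - 21*D (W(D) = 8 + D*(-21) = 8 - 21*D)
W(133) - 409*234 = (8 - 21*133) - 409*234 = (8 - 2793) - 95706 = -2785 - 95706 = -98491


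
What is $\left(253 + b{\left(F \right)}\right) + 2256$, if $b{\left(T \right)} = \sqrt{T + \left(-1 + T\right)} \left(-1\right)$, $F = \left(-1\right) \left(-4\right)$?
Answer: $2509 - \sqrt{7} \approx 2506.4$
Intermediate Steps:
$F = 4$
$b{\left(T \right)} = - \sqrt{-1 + 2 T}$ ($b{\left(T \right)} = \sqrt{-1 + 2 T} \left(-1\right) = - \sqrt{-1 + 2 T}$)
$\left(253 + b{\left(F \right)}\right) + 2256 = \left(253 - \sqrt{-1 + 2 \cdot 4}\right) + 2256 = \left(253 - \sqrt{-1 + 8}\right) + 2256 = \left(253 - \sqrt{7}\right) + 2256 = 2509 - \sqrt{7}$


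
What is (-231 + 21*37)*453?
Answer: 247338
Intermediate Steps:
(-231 + 21*37)*453 = (-231 + 777)*453 = 546*453 = 247338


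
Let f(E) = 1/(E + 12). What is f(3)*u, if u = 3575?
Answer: 715/3 ≈ 238.33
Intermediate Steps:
f(E) = 1/(12 + E)
f(3)*u = 3575/(12 + 3) = 3575/15 = (1/15)*3575 = 715/3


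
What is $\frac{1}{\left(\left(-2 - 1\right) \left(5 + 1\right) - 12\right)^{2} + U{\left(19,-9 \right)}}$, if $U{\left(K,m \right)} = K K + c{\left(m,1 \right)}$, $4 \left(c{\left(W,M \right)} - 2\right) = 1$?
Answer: $\frac{4}{5053} \approx 0.00079161$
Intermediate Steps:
$c{\left(W,M \right)} = \frac{9}{4}$ ($c{\left(W,M \right)} = 2 + \frac{1}{4} \cdot 1 = 2 + \frac{1}{4} = \frac{9}{4}$)
$U{\left(K,m \right)} = \frac{9}{4} + K^{2}$ ($U{\left(K,m \right)} = K K + \frac{9}{4} = K^{2} + \frac{9}{4} = \frac{9}{4} + K^{2}$)
$\frac{1}{\left(\left(-2 - 1\right) \left(5 + 1\right) - 12\right)^{2} + U{\left(19,-9 \right)}} = \frac{1}{\left(\left(-2 - 1\right) \left(5 + 1\right) - 12\right)^{2} + \left(\frac{9}{4} + 19^{2}\right)} = \frac{1}{\left(\left(-3\right) 6 - 12\right)^{2} + \left(\frac{9}{4} + 361\right)} = \frac{1}{\left(-18 - 12\right)^{2} + \frac{1453}{4}} = \frac{1}{\left(-30\right)^{2} + \frac{1453}{4}} = \frac{1}{900 + \frac{1453}{4}} = \frac{1}{\frac{5053}{4}} = \frac{4}{5053}$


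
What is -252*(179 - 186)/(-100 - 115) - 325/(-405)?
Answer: -128909/17415 ≈ -7.4022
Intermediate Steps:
-252*(179 - 186)/(-100 - 115) - 325/(-405) = -252/((-215/(-7))) - 325*(-1/405) = -252/((-215*(-1/7))) + 65/81 = -252/215/7 + 65/81 = -252*7/215 + 65/81 = -1764/215 + 65/81 = -128909/17415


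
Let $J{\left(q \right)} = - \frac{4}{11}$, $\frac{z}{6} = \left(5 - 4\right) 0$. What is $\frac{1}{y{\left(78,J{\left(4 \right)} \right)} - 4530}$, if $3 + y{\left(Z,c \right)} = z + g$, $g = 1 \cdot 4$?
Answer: $- \frac{1}{4529} \approx -0.0002208$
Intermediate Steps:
$z = 0$ ($z = 6 \left(5 - 4\right) 0 = 6 \cdot 1 \cdot 0 = 6 \cdot 0 = 0$)
$J{\left(q \right)} = - \frac{4}{11}$ ($J{\left(q \right)} = \left(-4\right) \frac{1}{11} = - \frac{4}{11}$)
$g = 4$
$y{\left(Z,c \right)} = 1$ ($y{\left(Z,c \right)} = -3 + \left(0 + 4\right) = -3 + 4 = 1$)
$\frac{1}{y{\left(78,J{\left(4 \right)} \right)} - 4530} = \frac{1}{1 - 4530} = \frac{1}{-4529} = - \frac{1}{4529}$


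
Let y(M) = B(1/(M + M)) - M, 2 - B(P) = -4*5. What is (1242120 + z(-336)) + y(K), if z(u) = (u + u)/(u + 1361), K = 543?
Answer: 1272638303/1025 ≈ 1.2416e+6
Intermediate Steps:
B(P) = 22 (B(P) = 2 - (-4)*5 = 2 - 1*(-20) = 2 + 20 = 22)
y(M) = 22 - M
z(u) = 2*u/(1361 + u) (z(u) = (2*u)/(1361 + u) = 2*u/(1361 + u))
(1242120 + z(-336)) + y(K) = (1242120 + 2*(-336)/(1361 - 336)) + (22 - 1*543) = (1242120 + 2*(-336)/1025) + (22 - 543) = (1242120 + 2*(-336)*(1/1025)) - 521 = (1242120 - 672/1025) - 521 = 1273172328/1025 - 521 = 1272638303/1025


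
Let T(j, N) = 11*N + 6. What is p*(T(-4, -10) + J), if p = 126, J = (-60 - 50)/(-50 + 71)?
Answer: -13764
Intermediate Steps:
T(j, N) = 6 + 11*N
J = -110/21 ≈ -5.2381
p*(T(-4, -10) + J) = 126*((6 + 11*(-10)) - 110/21) = 126*((6 - 110) - 110/21) = 126*(-104 - 110/21) = 126*(-2294/21) = -13764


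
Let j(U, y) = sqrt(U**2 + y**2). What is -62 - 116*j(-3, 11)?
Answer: -62 - 116*sqrt(130) ≈ -1384.6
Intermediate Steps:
-62 - 116*j(-3, 11) = -62 - 116*sqrt((-3)**2 + 11**2) = -62 - 116*sqrt(9 + 121) = -62 - 116*sqrt(130)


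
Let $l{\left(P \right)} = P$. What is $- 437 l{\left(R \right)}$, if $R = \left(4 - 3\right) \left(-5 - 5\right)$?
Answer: $4370$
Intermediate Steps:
$R = -10$ ($R = 1 \left(-10\right) = -10$)
$- 437 l{\left(R \right)} = \left(-437\right) \left(-10\right) = 4370$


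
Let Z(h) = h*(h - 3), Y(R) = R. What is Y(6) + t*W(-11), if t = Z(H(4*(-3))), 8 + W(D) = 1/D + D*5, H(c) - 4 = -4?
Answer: 6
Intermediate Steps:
H(c) = 0 (H(c) = 4 - 4 = 0)
W(D) = -8 + 1/D + 5*D (W(D) = -8 + (1/D + D*5) = -8 + (1/D + 5*D) = -8 + 1/D + 5*D)
Z(h) = h*(-3 + h)
t = 0 (t = 0*(-3 + 0) = 0*(-3) = 0)
Y(6) + t*W(-11) = 6 + 0*(-8 + 1/(-11) + 5*(-11)) = 6 + 0*(-8 - 1/11 - 55) = 6 + 0*(-694/11) = 6 + 0 = 6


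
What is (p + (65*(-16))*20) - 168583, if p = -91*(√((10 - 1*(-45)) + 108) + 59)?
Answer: -194752 - 91*√163 ≈ -1.9591e+5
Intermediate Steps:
p = -5369 - 91*√163 (p = -91*(√((10 + 45) + 108) + 59) = -91*(√(55 + 108) + 59) = -91*(√163 + 59) = -91*(59 + √163) = -5369 - 91*√163 ≈ -6530.8)
(p + (65*(-16))*20) - 168583 = ((-5369 - 91*√163) + (65*(-16))*20) - 168583 = ((-5369 - 91*√163) - 1040*20) - 168583 = ((-5369 - 91*√163) - 20800) - 168583 = (-26169 - 91*√163) - 168583 = -194752 - 91*√163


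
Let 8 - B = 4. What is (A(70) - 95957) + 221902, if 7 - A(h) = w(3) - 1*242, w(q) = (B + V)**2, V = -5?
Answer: 126193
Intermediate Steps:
B = 4 (B = 8 - 1*4 = 8 - 4 = 4)
w(q) = 1 (w(q) = (4 - 5)**2 = (-1)**2 = 1)
A(h) = 248 (A(h) = 7 - (1 - 1*242) = 7 - (1 - 242) = 7 - 1*(-241) = 7 + 241 = 248)
(A(70) - 95957) + 221902 = (248 - 95957) + 221902 = -95709 + 221902 = 126193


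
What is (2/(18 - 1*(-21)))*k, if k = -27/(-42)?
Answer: 3/91 ≈ 0.032967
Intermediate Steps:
k = 9/14 (k = -27*(-1/42) = 9/14 ≈ 0.64286)
(2/(18 - 1*(-21)))*k = (2/(18 - 1*(-21)))*(9/14) = (2/(18 + 21))*(9/14) = (2/39)*(9/14) = 3/91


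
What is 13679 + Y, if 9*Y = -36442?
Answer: 86669/9 ≈ 9629.9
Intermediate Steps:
Y = -36442/9 (Y = (⅑)*(-36442) = -36442/9 ≈ -4049.1)
13679 + Y = 13679 - 36442/9 = 86669/9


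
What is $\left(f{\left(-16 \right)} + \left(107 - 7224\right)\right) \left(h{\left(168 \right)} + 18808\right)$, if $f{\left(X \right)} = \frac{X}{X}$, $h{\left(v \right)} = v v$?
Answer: $-334679712$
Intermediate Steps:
$h{\left(v \right)} = v^{2}$
$f{\left(X \right)} = 1$
$\left(f{\left(-16 \right)} + \left(107 - 7224\right)\right) \left(h{\left(168 \right)} + 18808\right) = \left(1 + \left(107 - 7224\right)\right) \left(168^{2} + 18808\right) = \left(1 + \left(107 - 7224\right)\right) \left(28224 + 18808\right) = \left(1 - 7117\right) 47032 = \left(-7116\right) 47032 = -334679712$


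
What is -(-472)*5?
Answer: 2360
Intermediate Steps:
-(-472)*5 = -59*(-40) = 2360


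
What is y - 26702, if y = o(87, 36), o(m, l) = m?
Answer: -26615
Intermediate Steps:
y = 87
y - 26702 = 87 - 26702 = -26615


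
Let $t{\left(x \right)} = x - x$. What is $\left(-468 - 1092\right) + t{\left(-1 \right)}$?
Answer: $-1560$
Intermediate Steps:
$t{\left(x \right)} = 0$
$\left(-468 - 1092\right) + t{\left(-1 \right)} = \left(-468 - 1092\right) + 0 = -1560 + 0 = -1560$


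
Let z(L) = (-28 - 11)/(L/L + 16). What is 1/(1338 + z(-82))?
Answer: 17/22707 ≈ 0.00074867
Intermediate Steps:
z(L) = -39/17 (z(L) = -39/(1 + 16) = -39/17)
1/(1338 + z(-82)) = 1/(1338 - 39/17) = 1/(22707/17) = 17/22707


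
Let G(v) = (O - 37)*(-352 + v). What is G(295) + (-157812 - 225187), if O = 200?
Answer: -392290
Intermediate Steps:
G(v) = -57376 + 163*v (G(v) = (200 - 37)*(-352 + v) = 163*(-352 + v) = -57376 + 163*v)
G(295) + (-157812 - 225187) = (-57376 + 163*295) + (-157812 - 225187) = (-57376 + 48085) - 382999 = -9291 - 382999 = -392290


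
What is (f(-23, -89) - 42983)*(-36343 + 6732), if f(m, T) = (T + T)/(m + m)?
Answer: 29271065720/23 ≈ 1.2727e+9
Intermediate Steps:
f(m, T) = T/m (f(m, T) = (2*T)/((2*m)) = (2*T)*(1/(2*m)) = T/m)
(f(-23, -89) - 42983)*(-36343 + 6732) = (-89/(-23) - 42983)*(-36343 + 6732) = (-89*(-1/23) - 42983)*(-29611) = (89/23 - 42983)*(-29611) = -988520/23*(-29611) = 29271065720/23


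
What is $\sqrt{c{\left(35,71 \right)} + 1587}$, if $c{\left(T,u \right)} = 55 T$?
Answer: $2 \sqrt{878} \approx 59.262$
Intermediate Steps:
$\sqrt{c{\left(35,71 \right)} + 1587} = \sqrt{55 \cdot 35 + 1587} = \sqrt{1925 + 1587} = \sqrt{3512} = 2 \sqrt{878}$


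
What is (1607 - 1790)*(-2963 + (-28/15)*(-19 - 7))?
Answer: 2666737/5 ≈ 5.3335e+5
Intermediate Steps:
(1607 - 1790)*(-2963 + (-28/15)*(-19 - 7)) = -183*(-2963 - 28*1/15*(-26)) = -183*(-2963 - 28/15*(-26)) = -183*(-2963 + 728/15) = -183*(-43717/15) = 2666737/5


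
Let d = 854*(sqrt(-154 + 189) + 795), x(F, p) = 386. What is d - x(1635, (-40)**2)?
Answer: 678544 + 854*sqrt(35) ≈ 6.8360e+5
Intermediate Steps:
d = 678930 + 854*sqrt(35) (d = 854*(sqrt(35) + 795) = 854*(795 + sqrt(35)) = 678930 + 854*sqrt(35) ≈ 6.8398e+5)
d - x(1635, (-40)**2) = (678930 + 854*sqrt(35)) - 1*386 = (678930 + 854*sqrt(35)) - 386 = 678544 + 854*sqrt(35)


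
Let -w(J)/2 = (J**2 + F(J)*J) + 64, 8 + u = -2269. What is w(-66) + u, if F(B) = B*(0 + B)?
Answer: 563875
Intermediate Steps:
u = -2277 (u = -8 - 2269 = -2277)
F(B) = B**2 (F(B) = B*B = B**2)
w(J) = -128 - 2*J**2 - 2*J**3 (w(J) = -2*((J**2 + J**2*J) + 64) = -2*((J**2 + J**3) + 64) = -2*(64 + J**2 + J**3) = -128 - 2*J**2 - 2*J**3)
w(-66) + u = (-128 - 2*(-66)**2 - 2*(-66)**3) - 2277 = (-128 - 2*4356 - 2*(-287496)) - 2277 = (-128 - 8712 + 574992) - 2277 = 566152 - 2277 = 563875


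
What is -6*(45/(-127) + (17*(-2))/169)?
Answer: 71538/21463 ≈ 3.3331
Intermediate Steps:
-6*(45/(-127) + (17*(-2))/169) = -6*(45*(-1/127) - 34*1/169) = -6*(-45/127 - 34/169) = -6*(-11923/21463) = 71538/21463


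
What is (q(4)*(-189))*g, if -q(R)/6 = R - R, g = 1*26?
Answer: 0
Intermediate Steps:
g = 26
q(R) = 0 (q(R) = -6*(R - R) = -6*0 = 0)
(q(4)*(-189))*g = (0*(-189))*26 = 0*26 = 0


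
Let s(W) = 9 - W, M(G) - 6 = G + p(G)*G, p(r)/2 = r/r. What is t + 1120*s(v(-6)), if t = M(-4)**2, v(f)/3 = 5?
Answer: -6684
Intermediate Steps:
v(f) = 15 (v(f) = 3*5 = 15)
p(r) = 2 (p(r) = 2*(r/r) = 2*1 = 2)
M(G) = 6 + 3*G (M(G) = 6 + (G + 2*G) = 6 + 3*G)
t = 36 (t = (6 + 3*(-4))**2 = (6 - 12)**2 = (-6)**2 = 36)
t + 1120*s(v(-6)) = 36 + 1120*(9 - 1*15) = 36 + 1120*(9 - 15) = 36 + 1120*(-6) = 36 - 6720 = -6684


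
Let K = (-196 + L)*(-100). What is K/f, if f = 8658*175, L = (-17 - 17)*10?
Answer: 1072/30303 ≈ 0.035376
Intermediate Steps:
L = -340 (L = -34*10 = -340)
K = 53600 (K = (-196 - 340)*(-100) = -536*(-100) = 53600)
f = 1515150
K/f = 53600/1515150 = 53600*(1/1515150) = 1072/30303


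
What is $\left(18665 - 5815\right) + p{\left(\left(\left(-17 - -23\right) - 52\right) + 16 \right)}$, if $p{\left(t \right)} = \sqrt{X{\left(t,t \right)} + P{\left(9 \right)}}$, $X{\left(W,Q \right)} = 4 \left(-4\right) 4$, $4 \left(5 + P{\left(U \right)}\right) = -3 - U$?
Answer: $12850 + 6 i \sqrt{2} \approx 12850.0 + 8.4853 i$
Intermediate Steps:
$P{\left(U \right)} = - \frac{23}{4} - \frac{U}{4}$ ($P{\left(U \right)} = -5 + \frac{-3 - U}{4} = -5 - \left(\frac{3}{4} + \frac{U}{4}\right) = - \frac{23}{4} - \frac{U}{4}$)
$X{\left(W,Q \right)} = -64$ ($X{\left(W,Q \right)} = \left(-16\right) 4 = -64$)
$p{\left(t \right)} = 6 i \sqrt{2}$ ($p{\left(t \right)} = \sqrt{-64 - 8} = \sqrt{-72} = 6 i \sqrt{2}$)
$\left(18665 - 5815\right) + p{\left(\left(\left(-17 - -23\right) - 52\right) + 16 \right)} = \left(18665 - 5815\right) + 6 i \sqrt{2} = 12850 + 6 i \sqrt{2}$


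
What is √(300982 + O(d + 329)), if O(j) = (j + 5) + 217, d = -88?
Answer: √301445 ≈ 549.04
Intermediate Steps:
O(j) = 222 + j (O(j) = (5 + j) + 217 = 222 + j)
√(300982 + O(d + 329)) = √(300982 + (222 + (-88 + 329))) = √(300982 + (222 + 241)) = √(300982 + 463) = √301445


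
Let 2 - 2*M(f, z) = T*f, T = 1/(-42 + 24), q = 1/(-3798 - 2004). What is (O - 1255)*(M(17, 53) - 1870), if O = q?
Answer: 489805400437/208872 ≈ 2.3450e+6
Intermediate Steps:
q = -1/5802 (q = 1/(-5802) = -1/5802 ≈ -0.00017235)
T = -1/18 (T = 1/(-18) = -1/18 ≈ -0.055556)
O = -1/5802 ≈ -0.00017235
M(f, z) = 1 + f/36 (M(f, z) = 1 - (-1)*f/36 = 1 + f/36)
(O - 1255)*(M(17, 53) - 1870) = (-1/5802 - 1255)*((1 + (1/36)*17) - 1870) = -7281511*((1 + 17/36) - 1870)/5802 = -7281511*(53/36 - 1870)/5802 = -7281511/5802*(-67267/36) = 489805400437/208872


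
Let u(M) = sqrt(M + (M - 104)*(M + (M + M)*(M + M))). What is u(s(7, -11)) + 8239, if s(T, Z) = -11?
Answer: 8239 + I*sqrt(54406) ≈ 8239.0 + 233.25*I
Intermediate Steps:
u(M) = sqrt(M + (-104 + M)*(M + 4*M**2)) (u(M) = sqrt(M + (-104 + M)*(M + (2*M)*(2*M))) = sqrt(M + (-104 + M)*(M + 4*M**2)))
u(s(7, -11)) + 8239 = sqrt(-11*(-103 - 415*(-11) + 4*(-11)**2)) + 8239 = sqrt(-11*(-103 + 4565 + 4*121)) + 8239 = sqrt(-11*(-103 + 4565 + 484)) + 8239 = sqrt(-11*4946) + 8239 = sqrt(-54406) + 8239 = I*sqrt(54406) + 8239 = 8239 + I*sqrt(54406)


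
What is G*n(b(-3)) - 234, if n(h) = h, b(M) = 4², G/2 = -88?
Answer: -3050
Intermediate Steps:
G = -176 (G = 2*(-88) = -176)
b(M) = 16
G*n(b(-3)) - 234 = -176*16 - 234 = -2816 - 234 = -3050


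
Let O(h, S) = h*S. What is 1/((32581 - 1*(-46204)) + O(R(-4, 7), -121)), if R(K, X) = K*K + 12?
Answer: 1/75397 ≈ 1.3263e-5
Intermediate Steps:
R(K, X) = 12 + K² (R(K, X) = K² + 12 = 12 + K²)
O(h, S) = S*h
1/((32581 - 1*(-46204)) + O(R(-4, 7), -121)) = 1/((32581 - 1*(-46204)) - 121*(12 + (-4)²)) = 1/((32581 + 46204) - 121*(12 + 16)) = 1/(78785 - 121*28) = 1/(78785 - 3388) = 1/75397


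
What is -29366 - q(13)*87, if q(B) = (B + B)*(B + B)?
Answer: -88178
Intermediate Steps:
q(B) = 4*B² (q(B) = (2*B)*(2*B) = 4*B²)
-29366 - q(13)*87 = -29366 - 4*13²*87 = -29366 - 4*169*87 = -29366 - 676*87 = -29366 - 1*58812 = -29366 - 58812 = -88178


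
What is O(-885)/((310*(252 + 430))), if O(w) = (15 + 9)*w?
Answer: -1062/10571 ≈ -0.10046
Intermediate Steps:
O(w) = 24*w
O(-885)/((310*(252 + 430))) = (24*(-885))/((310*(252 + 430))) = -21240/(310*682) = -21240/211420 = -21240*1/211420 = -1062/10571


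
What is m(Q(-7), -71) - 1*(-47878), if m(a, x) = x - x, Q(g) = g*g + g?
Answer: 47878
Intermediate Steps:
Q(g) = g + g² (Q(g) = g² + g = g + g²)
m(a, x) = 0
m(Q(-7), -71) - 1*(-47878) = 0 - 1*(-47878) = 0 + 47878 = 47878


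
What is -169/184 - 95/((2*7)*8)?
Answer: -4551/2576 ≈ -1.7667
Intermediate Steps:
-169/184 - 95/((2*7)*8) = -169*1/184 - 95/(14*8) = -169/184 - 95/112 = -4551/2576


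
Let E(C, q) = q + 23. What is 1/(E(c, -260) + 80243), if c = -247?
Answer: 1/80006 ≈ 1.2499e-5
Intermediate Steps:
E(C, q) = 23 + q
1/(E(c, -260) + 80243) = 1/((23 - 260) + 80243) = 1/(-237 + 80243) = 1/80006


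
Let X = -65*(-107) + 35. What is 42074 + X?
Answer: 49064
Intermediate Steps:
X = 6990 (X = 6955 + 35 = 6990)
42074 + X = 42074 + 6990 = 49064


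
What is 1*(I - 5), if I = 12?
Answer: 7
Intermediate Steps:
1*(I - 5) = 1*(12 - 5) = 1*7 = 7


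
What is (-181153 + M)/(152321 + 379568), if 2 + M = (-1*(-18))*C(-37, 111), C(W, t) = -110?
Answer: -6315/18341 ≈ -0.34431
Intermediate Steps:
M = -1982 (M = -2 - 1*(-18)*(-110) = -2 + 18*(-110) = -2 - 1980 = -1982)
(-181153 + M)/(152321 + 379568) = (-181153 - 1982)/(152321 + 379568) = -183135/531889 = -183135*1/531889 = -6315/18341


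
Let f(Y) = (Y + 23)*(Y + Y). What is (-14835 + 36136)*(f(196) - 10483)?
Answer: 1605349865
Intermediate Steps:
f(Y) = 2*Y*(23 + Y) (f(Y) = (23 + Y)*(2*Y) = 2*Y*(23 + Y))
(-14835 + 36136)*(f(196) - 10483) = (-14835 + 36136)*(2*196*(23 + 196) - 10483) = 21301*(2*196*219 - 10483) = 21301*(85848 - 10483) = 21301*75365 = 1605349865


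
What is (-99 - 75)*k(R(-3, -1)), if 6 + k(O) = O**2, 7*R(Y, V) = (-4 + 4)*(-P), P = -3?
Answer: 1044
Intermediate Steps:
R(Y, V) = 0 (R(Y, V) = ((-4 + 4)*(-1*(-3)))/7 = (0*3)/7 = (1/7)*0 = 0)
k(O) = -6 + O**2
(-99 - 75)*k(R(-3, -1)) = (-99 - 75)*(-6 + 0**2) = -174*(-6 + 0) = -174*(-6) = 1044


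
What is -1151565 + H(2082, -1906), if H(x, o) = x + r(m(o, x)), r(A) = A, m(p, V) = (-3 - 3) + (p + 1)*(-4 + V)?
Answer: -5108079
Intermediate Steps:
m(p, V) = -6 + (1 + p)*(-4 + V)
H(x, o) = -10 - 4*o + 2*x + o*x (H(x, o) = x + (-10 + x - 4*o + x*o) = x + (-10 + x - 4*o + o*x) = -10 - 4*o + 2*x + o*x)
-1151565 + H(2082, -1906) = -1151565 + (-10 - 4*(-1906) + 2*2082 - 1906*2082) = -1151565 + (-10 + 7624 + 4164 - 3968292) = -1151565 - 3956514 = -5108079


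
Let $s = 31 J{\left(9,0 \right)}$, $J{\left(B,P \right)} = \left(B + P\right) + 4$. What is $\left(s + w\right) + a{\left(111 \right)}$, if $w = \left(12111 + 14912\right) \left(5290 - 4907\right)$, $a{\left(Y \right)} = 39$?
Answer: $10350251$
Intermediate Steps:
$J{\left(B,P \right)} = 4 + B + P$
$s = 403$ ($s = 31 \left(4 + 9 + 0\right) = 31 \cdot 13 = 403$)
$w = 10349809$ ($w = 27023 \cdot 383 = 10349809$)
$\left(s + w\right) + a{\left(111 \right)} = \left(403 + 10349809\right) + 39 = 10350212 + 39 = 10350251$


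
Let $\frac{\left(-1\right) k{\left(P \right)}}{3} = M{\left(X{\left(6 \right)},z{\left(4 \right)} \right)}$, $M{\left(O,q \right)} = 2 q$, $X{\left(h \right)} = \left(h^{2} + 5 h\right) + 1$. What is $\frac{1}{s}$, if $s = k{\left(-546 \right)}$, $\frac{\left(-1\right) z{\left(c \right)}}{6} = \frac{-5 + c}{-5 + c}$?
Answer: $\frac{1}{36} \approx 0.027778$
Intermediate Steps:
$X{\left(h \right)} = 1 + h^{2} + 5 h$
$z{\left(c \right)} = -6$ ($z{\left(c \right)} = - 6 \frac{-5 + c}{-5 + c} = \left(-6\right) 1 = -6$)
$k{\left(P \right)} = 36$ ($k{\left(P \right)} = - 3 \cdot 2 \left(-6\right) = \left(-3\right) \left(-12\right) = 36$)
$s = 36$
$\frac{1}{s} = \frac{1}{36}$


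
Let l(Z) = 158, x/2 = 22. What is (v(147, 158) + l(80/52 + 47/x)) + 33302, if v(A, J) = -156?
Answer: 33304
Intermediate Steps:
x = 44 (x = 2*22 = 44)
(v(147, 158) + l(80/52 + 47/x)) + 33302 = (-156 + 158) + 33302 = 2 + 33302 = 33304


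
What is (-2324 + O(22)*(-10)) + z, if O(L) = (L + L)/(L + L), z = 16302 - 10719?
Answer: 3249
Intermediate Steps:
z = 5583
O(L) = 1 (O(L) = (2*L)/((2*L)) = (2*L)*(1/(2*L)) = 1)
(-2324 + O(22)*(-10)) + z = (-2324 + 1*(-10)) + 5583 = (-2324 - 10) + 5583 = -2334 + 5583 = 3249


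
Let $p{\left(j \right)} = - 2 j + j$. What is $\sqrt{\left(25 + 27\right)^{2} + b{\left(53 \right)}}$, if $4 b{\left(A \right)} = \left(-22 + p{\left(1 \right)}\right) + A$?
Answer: $\frac{\sqrt{10846}}{2} \approx 52.072$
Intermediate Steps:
$p{\left(j \right)} = - j$
$b{\left(A \right)} = - \frac{23}{4} + \frac{A}{4}$ ($b{\left(A \right)} = \frac{\left(-22 - 1\right) + A}{4} = \frac{-23 + A}{4} = - \frac{23}{4} + \frac{A}{4}$)
$\sqrt{\left(25 + 27\right)^{2} + b{\left(53 \right)}} = \sqrt{\left(25 + 27\right)^{2} + \left(- \frac{23}{4} + \frac{1}{4} \cdot 53\right)} = \sqrt{52^{2} + \left(- \frac{23}{4} + \frac{53}{4}\right)} = \sqrt{2704 + \frac{15}{2}} = \sqrt{\frac{5423}{2}} = \frac{\sqrt{10846}}{2}$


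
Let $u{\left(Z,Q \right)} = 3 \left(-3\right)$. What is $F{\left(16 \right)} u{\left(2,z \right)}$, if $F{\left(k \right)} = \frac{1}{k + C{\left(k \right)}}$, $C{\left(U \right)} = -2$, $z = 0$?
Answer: $- \frac{9}{14} \approx -0.64286$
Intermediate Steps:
$u{\left(Z,Q \right)} = -9$
$F{\left(k \right)} = \frac{1}{-2 + k}$ ($F{\left(k \right)} = \frac{1}{k - 2} = \frac{1}{-2 + k}$)
$F{\left(16 \right)} u{\left(2,z \right)} = \frac{1}{-2 + 16} \left(-9\right) = \frac{1}{14} \left(-9\right) = - \frac{9}{14}$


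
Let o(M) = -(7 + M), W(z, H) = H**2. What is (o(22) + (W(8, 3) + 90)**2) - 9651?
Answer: 121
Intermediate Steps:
o(M) = -7 - M
(o(22) + (W(8, 3) + 90)**2) - 9651 = ((-7 - 1*22) + (3**2 + 90)**2) - 9651 = ((-7 - 22) + (9 + 90)**2) - 9651 = (-29 + 99**2) - 9651 = (-29 + 9801) - 9651 = 9772 - 9651 = 121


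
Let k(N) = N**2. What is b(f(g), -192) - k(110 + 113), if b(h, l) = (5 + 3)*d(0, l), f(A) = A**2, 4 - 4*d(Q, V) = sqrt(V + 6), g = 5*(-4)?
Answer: -49721 - 2*I*sqrt(186) ≈ -49721.0 - 27.276*I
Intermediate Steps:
g = -20
d(Q, V) = 1 - sqrt(6 + V)/4 (d(Q, V) = 1 - sqrt(V + 6)/4 = 1 - sqrt(6 + V)/4)
b(h, l) = 8 - 2*sqrt(6 + l) (b(h, l) = (5 + 3)*(1 - sqrt(6 + l)/4) = 8*(1 - sqrt(6 + l)/4) = 8 - 2*sqrt(6 + l))
b(f(g), -192) - k(110 + 113) = (8 - 2*sqrt(6 - 192)) - (110 + 113)**2 = (8 - 2*I*sqrt(186)) - 1*223**2 = (8 - 2*I*sqrt(186)) - 1*49729 = (8 - 2*I*sqrt(186)) - 49729 = -49721 - 2*I*sqrt(186)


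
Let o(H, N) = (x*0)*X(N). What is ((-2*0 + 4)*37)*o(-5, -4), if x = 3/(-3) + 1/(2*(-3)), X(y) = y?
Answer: 0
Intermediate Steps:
x = -7/6 (x = 3*(-⅓) + 1/(-6) = -1 + 1*(-⅙) = -1 - ⅙ = -7/6 ≈ -1.1667)
o(H, N) = 0 (o(H, N) = (-7/6*0)*N = 0*N = 0)
((-2*0 + 4)*37)*o(-5, -4) = ((-2*0 + 4)*37)*0 = ((0 + 4)*37)*0 = (4*37)*0 = 148*0 = 0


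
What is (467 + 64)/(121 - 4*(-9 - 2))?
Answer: 177/55 ≈ 3.2182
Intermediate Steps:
(467 + 64)/(121 - 4*(-9 - 2)) = 531/(121 - 4*(-11)) = 531/(121 + 44) = 531/165 = 531*(1/165) = 177/55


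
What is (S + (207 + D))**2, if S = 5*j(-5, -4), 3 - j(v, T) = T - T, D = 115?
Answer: 113569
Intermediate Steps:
j(v, T) = 3 (j(v, T) = 3 - (T - T) = 3 - 1*0 = 3 + 0 = 3)
S = 15 (S = 5*3 = 15)
(S + (207 + D))**2 = (15 + (207 + 115))**2 = (15 + 322)**2 = 337**2 = 113569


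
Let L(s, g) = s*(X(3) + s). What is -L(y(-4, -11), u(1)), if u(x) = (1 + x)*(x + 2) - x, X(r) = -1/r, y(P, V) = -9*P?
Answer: -1284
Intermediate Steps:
u(x) = -x + (1 + x)*(2 + x) (u(x) = (1 + x)*(2 + x) - x = -x + (1 + x)*(2 + x))
L(s, g) = s*(-1/3 + s)
-L(y(-4, -11), u(1)) = -(-9*(-4))*(-1/3 - 9*(-4)) = -36*(-1/3 + 36) = -36*107/3 = -1*1284 = -1284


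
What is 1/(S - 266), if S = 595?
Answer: 1/329 ≈ 0.0030395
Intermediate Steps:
1/(S - 266) = 1/(595 - 266) = 1/329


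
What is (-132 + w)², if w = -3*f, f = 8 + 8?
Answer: 32400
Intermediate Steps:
f = 16
w = -48 (w = -3*16 = -48)
(-132 + w)² = (-132 - 48)² = (-180)² = 32400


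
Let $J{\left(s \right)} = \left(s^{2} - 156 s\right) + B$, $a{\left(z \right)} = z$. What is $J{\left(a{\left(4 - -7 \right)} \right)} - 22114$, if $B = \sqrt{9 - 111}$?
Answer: $-23709 + i \sqrt{102} \approx -23709.0 + 10.1 i$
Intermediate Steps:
$B = i \sqrt{102}$ ($B = \sqrt{-102} = i \sqrt{102} \approx 10.1 i$)
$J{\left(s \right)} = s^{2} - 156 s + i \sqrt{102}$ ($J{\left(s \right)} = \left(s^{2} - 156 s\right) + i \sqrt{102} = s^{2} - 156 s + i \sqrt{102}$)
$J{\left(a{\left(4 - -7 \right)} \right)} - 22114 = \left(\left(4 - -7\right)^{2} - 156 \left(4 - -7\right) + i \sqrt{102}\right) - 22114 = \left(\left(4 + 7\right)^{2} - 156 \left(4 + 7\right) + i \sqrt{102}\right) - 22114 = \left(11^{2} - 1716 + i \sqrt{102}\right) - 22114 = \left(121 - 1716 + i \sqrt{102}\right) - 22114 = \left(-1595 + i \sqrt{102}\right) - 22114 = -23709 + i \sqrt{102}$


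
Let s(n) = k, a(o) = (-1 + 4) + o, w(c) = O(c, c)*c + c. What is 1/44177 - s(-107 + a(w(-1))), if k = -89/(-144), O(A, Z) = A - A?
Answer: -3931609/6361488 ≈ -0.61803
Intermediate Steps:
O(A, Z) = 0
w(c) = c (w(c) = 0*c + c = 0 + c = c)
a(o) = 3 + o
k = 89/144 (k = -89*(-1/144) = 89/144 ≈ 0.61806)
s(n) = 89/144
1/44177 - s(-107 + a(w(-1))) = 1/44177 - 1*89/144 = 1/44177 - 89/144 = -3931609/6361488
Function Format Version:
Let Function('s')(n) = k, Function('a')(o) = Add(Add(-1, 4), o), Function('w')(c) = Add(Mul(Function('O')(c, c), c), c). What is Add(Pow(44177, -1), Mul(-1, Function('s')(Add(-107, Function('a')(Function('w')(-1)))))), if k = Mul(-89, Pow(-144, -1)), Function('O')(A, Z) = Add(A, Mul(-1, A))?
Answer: Rational(-3931609, 6361488) ≈ -0.61803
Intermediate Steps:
Function('O')(A, Z) = 0
Function('w')(c) = c (Function('w')(c) = Add(Mul(0, c), c) = Add(0, c) = c)
Function('a')(o) = Add(3, o)
k = Rational(89, 144) (k = Mul(-89, Rational(-1, 144)) = Rational(89, 144) ≈ 0.61806)
Function('s')(n) = Rational(89, 144)
Add(Pow(44177, -1), Mul(-1, Function('s')(Add(-107, Function('a')(Function('w')(-1)))))) = Add(Pow(44177, -1), Mul(-1, Rational(89, 144))) = Add(Rational(1, 44177), Rational(-89, 144)) = Rational(-3931609, 6361488)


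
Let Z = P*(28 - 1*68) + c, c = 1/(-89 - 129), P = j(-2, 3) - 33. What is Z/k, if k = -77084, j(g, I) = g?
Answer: -305199/16804312 ≈ -0.018162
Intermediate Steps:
P = -35 (P = -2 - 33 = -35)
c = -1/218 (c = 1/(-218) = -1/218 ≈ -0.0045872)
Z = 305199/218 (Z = -35*(28 - 1*68) - 1/218 = -35*(28 - 68) - 1/218 = -35*(-40) - 1/218 = 1400 - 1/218 = 305199/218 ≈ 1400.0)
Z/k = (305199/218)/(-77084) = (305199/218)*(-1/77084) = -305199/16804312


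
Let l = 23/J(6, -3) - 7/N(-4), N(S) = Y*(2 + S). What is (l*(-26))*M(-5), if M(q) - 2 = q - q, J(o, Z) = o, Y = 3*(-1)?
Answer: -416/3 ≈ -138.67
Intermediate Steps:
Y = -3
N(S) = -6 - 3*S (N(S) = -3*(2 + S) = -6 - 3*S)
l = 8/3 (l = 23/6 - 7/(-6 - 3*(-4)) = 23*(⅙) - 7/(-6 + 12) = 23/6 - 7/6 = 8/3 ≈ 2.6667)
M(q) = 2 (M(q) = 2 + (q - q) = 2 + 0 = 2)
(l*(-26))*M(-5) = ((8/3)*(-26))*2 = -208/3*2 = -416/3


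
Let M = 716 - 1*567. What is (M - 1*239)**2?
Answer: 8100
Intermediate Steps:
M = 149 (M = 716 - 567 = 149)
(M - 1*239)**2 = (149 - 1*239)**2 = (149 - 239)**2 = (-90)**2 = 8100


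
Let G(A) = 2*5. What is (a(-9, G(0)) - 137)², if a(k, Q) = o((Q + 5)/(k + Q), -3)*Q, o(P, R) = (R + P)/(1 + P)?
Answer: 67081/4 ≈ 16770.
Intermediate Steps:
G(A) = 10
o(P, R) = (P + R)/(1 + P)
a(k, Q) = Q*(-3 + (5 + Q)/(Q + k))/(1 + (5 + Q)/(Q + k)) (a(k, Q) = (((Q + 5)/(k + Q) - 3)/(1 + (Q + 5)/(k + Q)))*Q = (((5 + Q)/(Q + k) - 3)/(1 + (5 + Q)/(Q + k)))*Q = ((-3 + (5 + Q)/(Q + k))/(1 + (5 + Q)/(Q + k)))*Q = Q*(-3 + (5 + Q)/(Q + k))/(1 + (5 + Q)/(Q + k)))
(a(-9, G(0)) - 137)² = (10*(5 - 3*(-9) - 2*10)/(5 - 9 + 2*10) - 137)² = (10*(5 + 27 - 20)/(5 - 9 + 20) - 137)² = (10*12/16 - 137)² = (10*(1/16)*12 - 137)² = (15/2 - 137)² = (-259/2)² = 67081/4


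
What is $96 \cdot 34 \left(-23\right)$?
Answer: $-75072$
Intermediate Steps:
$96 \cdot 34 \left(-23\right) = 3264 \left(-23\right) = -75072$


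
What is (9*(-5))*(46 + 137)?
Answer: -8235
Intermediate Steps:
(9*(-5))*(46 + 137) = -45*183 = -8235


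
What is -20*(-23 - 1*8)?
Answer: 620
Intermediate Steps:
-20*(-23 - 1*8) = -20*(-23 - 8) = -20*(-31) = 620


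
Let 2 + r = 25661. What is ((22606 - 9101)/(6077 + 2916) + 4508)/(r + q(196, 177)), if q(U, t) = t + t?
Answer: 13517983/77978303 ≈ 0.17336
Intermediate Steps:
r = 25659 (r = -2 + 25661 = 25659)
q(U, t) = 2*t
((22606 - 9101)/(6077 + 2916) + 4508)/(r + q(196, 177)) = ((22606 - 9101)/(6077 + 2916) + 4508)/(25659 + 2*177) = (13505/8993 + 4508)/(25659 + 354) = (13505*(1/8993) + 4508)/26013 = (13505/8993 + 4508)*(1/26013) = (40553949/8993)*(1/26013) = 13517983/77978303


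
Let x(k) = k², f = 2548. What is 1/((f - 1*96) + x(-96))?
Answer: 1/11668 ≈ 8.5704e-5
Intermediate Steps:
1/((f - 1*96) + x(-96)) = 1/((2548 - 1*96) + (-96)²) = 1/((2548 - 96) + 9216) = 1/(2452 + 9216) = 1/11668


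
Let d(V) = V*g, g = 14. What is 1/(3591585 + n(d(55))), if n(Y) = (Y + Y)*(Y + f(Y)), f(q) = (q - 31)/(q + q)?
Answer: 1/4778124 ≈ 2.0929e-7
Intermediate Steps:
f(q) = (-31 + q)/(2*q) (f(q) = (-31 + q)/((2*q)) = (-31 + q)*(1/(2*q)) = (-31 + q)/(2*q))
d(V) = 14*V (d(V) = V*14 = 14*V)
n(Y) = 2*Y*(Y + (-31 + Y)/(2*Y)) (n(Y) = (Y + Y)*(Y + (-31 + Y)/(2*Y)) = (2*Y)*(Y + (-31 + Y)/(2*Y)) = 2*Y*(Y + (-31 + Y)/(2*Y)))
1/(3591585 + n(d(55))) = 1/(3591585 + (-31 + 14*55 + 2*(14*55)²)) = 1/(3591585 + (-31 + 770 + 2*770²)) = 1/(3591585 + (-31 + 770 + 2*592900)) = 1/(3591585 + (-31 + 770 + 1185800)) = 1/(3591585 + 1186539) = 1/4778124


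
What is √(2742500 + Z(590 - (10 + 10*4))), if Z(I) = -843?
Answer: √2741657 ≈ 1655.8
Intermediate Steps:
√(2742500 + Z(590 - (10 + 10*4))) = √(2742500 - 843) = √2741657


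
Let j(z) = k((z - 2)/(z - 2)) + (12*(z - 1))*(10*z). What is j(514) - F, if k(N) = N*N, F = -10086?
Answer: 31651927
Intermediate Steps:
k(N) = N²
j(z) = 1 + 10*z*(-12 + 12*z) (j(z) = ((z - 2)/(z - 2))² + (12*(z - 1))*(10*z) = ((-2 + z)/(-2 + z))² + (12*(-1 + z))*(10*z) = 1² + (-12 + 12*z)*(10*z) = 1 + 10*z*(-12 + 12*z))
j(514) - F = (1 - 120*514 + 120*514²) - 1*(-10086) = (1 - 61680 + 120*264196) + 10086 = (1 - 61680 + 31703520) + 10086 = 31641841 + 10086 = 31651927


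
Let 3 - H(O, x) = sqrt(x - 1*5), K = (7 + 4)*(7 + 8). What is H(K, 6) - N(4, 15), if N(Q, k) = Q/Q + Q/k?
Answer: 11/15 ≈ 0.73333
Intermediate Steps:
K = 165 (K = 11*15 = 165)
N(Q, k) = 1 + Q/k
H(O, x) = 3 - sqrt(-5 + x) (H(O, x) = 3 - sqrt(x - 1*5) = 3 - sqrt(x - 5) = 3 - sqrt(-5 + x))
H(K, 6) - N(4, 15) = (3 - sqrt(-5 + 6)) - (4 + 15)/15 = (3 - sqrt(1)) - 19/15 = (3 - 1*1) - 1*19/15 = (3 - 1) - 19/15 = 2 - 19/15 = 11/15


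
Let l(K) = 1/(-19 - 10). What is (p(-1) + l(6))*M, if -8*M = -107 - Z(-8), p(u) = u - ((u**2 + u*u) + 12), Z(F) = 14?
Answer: -13189/58 ≈ -227.40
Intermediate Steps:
l(K) = -1/29 (l(K) = 1/(-29) = -1/29)
p(u) = -12 + u - 2*u**2 (p(u) = u - ((u**2 + u**2) + 12) = u - (2*u**2 + 12) = u - (12 + 2*u**2) = u + (-12 - 2*u**2) = -12 + u - 2*u**2)
M = 121/8 (M = -(-107 - 1*14)/8 = -(-107 - 14)/8 = -1/8*(-121) = 121/8 ≈ 15.125)
(p(-1) + l(6))*M = ((-12 - 1 - 2*(-1)**2) - 1/29)*(121/8) = ((-12 - 1 - 2*1) - 1/29)*(121/8) = ((-12 - 1 - 2) - 1/29)*(121/8) = (-15 - 1/29)*(121/8) = -436/29*121/8 = -13189/58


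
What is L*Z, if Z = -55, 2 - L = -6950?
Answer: -382360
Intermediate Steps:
L = 6952 (L = 2 - 1*(-6950) = 2 + 6950 = 6952)
L*Z = 6952*(-55) = -382360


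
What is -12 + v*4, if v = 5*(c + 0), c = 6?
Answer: 108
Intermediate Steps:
v = 30 (v = 5*(6 + 0) = 5*6 = 30)
-12 + v*4 = -12 + 30*4 = -12 + 120 = 108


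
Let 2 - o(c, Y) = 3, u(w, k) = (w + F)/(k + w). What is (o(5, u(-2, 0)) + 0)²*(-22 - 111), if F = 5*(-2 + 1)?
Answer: -133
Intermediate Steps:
F = -5 (F = 5*(-1) = -5)
u(w, k) = (-5 + w)/(k + w) (u(w, k) = (w - 5)/(k + w) = (-5 + w)/(k + w))
o(c, Y) = -1 (o(c, Y) = 2 - 1*3 = 2 - 3 = -1)
(o(5, u(-2, 0)) + 0)²*(-22 - 111) = (-1 + 0)²*(-22 - 111) = (-1)²*(-133) = 1*(-133) = -133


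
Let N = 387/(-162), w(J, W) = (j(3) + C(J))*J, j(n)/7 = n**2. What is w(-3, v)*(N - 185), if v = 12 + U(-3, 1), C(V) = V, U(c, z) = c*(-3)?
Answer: 33730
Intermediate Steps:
U(c, z) = -3*c
j(n) = 7*n**2
v = 21 (v = 12 - 3*(-3) = 12 + 9 = 21)
w(J, W) = J*(63 + J) (w(J, W) = (7*3**2 + J)*J = (7*9 + J)*J = (63 + J)*J = J*(63 + J))
N = -43/18 (N = 387*(-1/162) = -43/18 ≈ -2.3889)
w(-3, v)*(N - 185) = (-3*(63 - 3))*(-43/18 - 185) = -3*60*(-3373/18) = -180*(-3373/18) = 33730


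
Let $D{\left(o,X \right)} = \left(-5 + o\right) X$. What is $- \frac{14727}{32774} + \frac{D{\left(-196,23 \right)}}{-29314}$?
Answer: $- \frac{70048269}{240184259} \approx -0.29164$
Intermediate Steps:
$D{\left(o,X \right)} = X \left(-5 + o\right)$
$- \frac{14727}{32774} + \frac{D{\left(-196,23 \right)}}{-29314} = - \frac{14727}{32774} + \frac{23 \left(-5 - 196\right)}{-29314} = \left(-14727\right) \frac{1}{32774} + 23 \left(-201\right) \left(- \frac{1}{29314}\right) = - \frac{14727}{32774} - - \frac{4623}{29314} = - \frac{14727}{32774} + \frac{4623}{29314} = - \frac{70048269}{240184259}$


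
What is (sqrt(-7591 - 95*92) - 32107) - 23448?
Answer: -55555 + I*sqrt(16331) ≈ -55555.0 + 127.79*I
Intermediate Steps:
(sqrt(-7591 - 95*92) - 32107) - 23448 = (sqrt(-7591 - 8740) - 32107) - 23448 = (sqrt(-16331) - 32107) - 23448 = (I*sqrt(16331) - 32107) - 23448 = (-32107 + I*sqrt(16331)) - 23448 = -55555 + I*sqrt(16331)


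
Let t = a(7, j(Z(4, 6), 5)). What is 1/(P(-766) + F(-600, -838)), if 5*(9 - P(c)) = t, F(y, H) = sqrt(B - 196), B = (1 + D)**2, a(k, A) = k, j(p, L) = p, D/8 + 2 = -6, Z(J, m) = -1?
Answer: -190/92881 + 175*sqrt(77)/92881 ≈ 0.014488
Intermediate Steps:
D = -64 (D = -16 + 8*(-6) = -16 - 48 = -64)
B = 3969 (B = (1 - 64)**2 = (-63)**2 = 3969)
t = 7
F(y, H) = 7*sqrt(77) (F(y, H) = sqrt(3969 - 196) = sqrt(3773) = 7*sqrt(77))
P(c) = 38/5 (P(c) = 9 - 1/5*7 = 9 - 7/5 = 38/5)
1/(P(-766) + F(-600, -838)) = 1/(38/5 + 7*sqrt(77))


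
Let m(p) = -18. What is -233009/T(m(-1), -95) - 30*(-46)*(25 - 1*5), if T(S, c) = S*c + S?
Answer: 46466191/1692 ≈ 27462.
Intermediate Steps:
T(S, c) = S + S*c
-233009/T(m(-1), -95) - 30*(-46)*(25 - 1*5) = -233009*(-1/(18*(1 - 95))) - 30*(-46)*(25 - 1*5) = -233009/((-18*(-94))) - (-1380)*(25 - 5) = -233009/1692 - (-1380)*20 = -233009*1/1692 - 1*(-27600) = -233009/1692 + 27600 = 46466191/1692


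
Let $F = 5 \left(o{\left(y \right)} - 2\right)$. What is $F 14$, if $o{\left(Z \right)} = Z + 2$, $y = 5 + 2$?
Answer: $490$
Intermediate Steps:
$y = 7$
$o{\left(Z \right)} = 2 + Z$
$F = 35$ ($F = 5 \left(\left(2 + 7\right) - 2\right) = 5 \left(9 - 2\right) = 5 \cdot 7 = 35$)
$F 14 = 35 \cdot 14 = 490$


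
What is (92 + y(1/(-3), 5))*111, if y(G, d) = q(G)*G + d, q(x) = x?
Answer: 32338/3 ≈ 10779.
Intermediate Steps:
y(G, d) = d + G**2 (y(G, d) = G*G + d = G**2 + d = d + G**2)
(92 + y(1/(-3), 5))*111 = (92 + (5 + (1/(-3))**2))*111 = (92 + (5 + (-1/3)**2))*111 = (92 + (5 + 1/9))*111 = (92 + 46/9)*111 = (874/9)*111 = 32338/3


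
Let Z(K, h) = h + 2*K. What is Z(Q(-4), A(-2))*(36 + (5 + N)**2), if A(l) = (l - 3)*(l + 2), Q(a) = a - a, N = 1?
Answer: 0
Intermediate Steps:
Q(a) = 0
A(l) = (-3 + l)*(2 + l)
Z(Q(-4), A(-2))*(36 + (5 + N)**2) = ((-6 + (-2)**2 - 1*(-2)) + 2*0)*(36 + (5 + 1)**2) = ((-6 + 4 + 2) + 0)*(36 + 6**2) = (0 + 0)*(36 + 36) = 0*72 = 0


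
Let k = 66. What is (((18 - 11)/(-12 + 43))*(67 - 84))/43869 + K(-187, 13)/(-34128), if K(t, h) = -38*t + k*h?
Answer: -128983517/552523788 ≈ -0.23344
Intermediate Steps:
K(t, h) = -38*t + 66*h
(((18 - 11)/(-12 + 43))*(67 - 84))/43869 + K(-187, 13)/(-34128) = (((18 - 11)/(-12 + 43))*(67 - 84))/43869 + (-38*(-187) + 66*13)/(-34128) = ((7/31)*(-17))*(1/43869) + (7106 + 858)*(-1/34128) = ((7*(1/31))*(-17))*(1/43869) + 7964*(-1/34128) = ((7/31)*(-17))*(1/43869) - 1991/8532 = -119/31*1/43869 - 1991/8532 = -17/194277 - 1991/8532 = -128983517/552523788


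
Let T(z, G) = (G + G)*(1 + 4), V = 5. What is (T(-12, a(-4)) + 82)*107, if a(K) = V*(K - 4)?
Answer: -34026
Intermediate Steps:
a(K) = -20 + 5*K (a(K) = 5*(K - 4) = 5*(-4 + K) = -20 + 5*K)
T(z, G) = 10*G (T(z, G) = (2*G)*5 = 10*G)
(T(-12, a(-4)) + 82)*107 = (10*(-20 + 5*(-4)) + 82)*107 = (10*(-20 - 20) + 82)*107 = (10*(-40) + 82)*107 = (-400 + 82)*107 = -318*107 = -34026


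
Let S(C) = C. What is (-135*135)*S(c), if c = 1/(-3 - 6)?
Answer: 2025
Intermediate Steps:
c = -⅑ (c = 1/(-9) = -⅑ ≈ -0.11111)
(-135*135)*S(c) = -135*135*(-⅑) = -18225*(-⅑) = 2025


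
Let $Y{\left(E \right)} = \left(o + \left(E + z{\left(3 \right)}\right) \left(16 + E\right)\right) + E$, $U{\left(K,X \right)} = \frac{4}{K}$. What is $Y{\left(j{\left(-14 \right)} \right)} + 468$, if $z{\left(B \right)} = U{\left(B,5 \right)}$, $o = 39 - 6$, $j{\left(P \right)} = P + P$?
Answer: $793$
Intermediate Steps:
$j{\left(P \right)} = 2 P$
$o = 33$
$z{\left(B \right)} = \frac{4}{B}$
$Y{\left(E \right)} = 33 + E + \left(16 + E\right) \left(\frac{4}{3} + E\right)$ ($Y{\left(E \right)} = \left(33 + \left(E + \frac{4}{3}\right) \left(16 + E\right)\right) + E = \left(33 + \left(\frac{4}{3} + E\right) \left(16 + E\right)\right) + E = \left(33 + \left(16 + E\right) \left(\frac{4}{3} + E\right)\right) + E = 33 + E + \left(16 + E\right) \left(\frac{4}{3} + E\right)$)
$Y{\left(j{\left(-14 \right)} \right)} + 468 = \left(\frac{163}{3} + \left(2 \left(-14\right)\right)^{2} + \frac{55 \cdot 2 \left(-14\right)}{3}\right) + 468 = \left(\frac{163}{3} + \left(-28\right)^{2} + \frac{55}{3} \left(-28\right)\right) + 468 = \left(\frac{163}{3} + 784 - \frac{1540}{3}\right) + 468 = 325 + 468 = 793$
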